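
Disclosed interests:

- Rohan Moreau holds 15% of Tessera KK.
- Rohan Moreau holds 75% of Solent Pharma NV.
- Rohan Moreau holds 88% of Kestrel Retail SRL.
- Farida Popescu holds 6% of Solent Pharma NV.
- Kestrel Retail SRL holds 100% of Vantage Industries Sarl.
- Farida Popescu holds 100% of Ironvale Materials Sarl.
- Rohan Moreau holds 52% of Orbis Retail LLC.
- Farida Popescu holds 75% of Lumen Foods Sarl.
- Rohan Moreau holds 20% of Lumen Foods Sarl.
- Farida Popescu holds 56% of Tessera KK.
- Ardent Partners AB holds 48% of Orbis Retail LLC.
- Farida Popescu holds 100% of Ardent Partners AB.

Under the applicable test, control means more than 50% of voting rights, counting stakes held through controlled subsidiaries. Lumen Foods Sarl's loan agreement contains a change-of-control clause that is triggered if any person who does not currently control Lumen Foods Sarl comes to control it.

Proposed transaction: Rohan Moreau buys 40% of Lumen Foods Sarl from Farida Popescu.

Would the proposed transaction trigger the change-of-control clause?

The purchase adds only to Rohan's holdings (Farida's stake shrinks), so Rohan is the only person who could newly come to control Lumen.
Rohan holds 75% of Solent, so Rohan controls Solent.
Rohan holds 88% of Kestrel, so Rohan controls Kestrel.
Rohan holds 52% of Orbis, so Rohan controls Orbis.
Kestrel holds 100% of Vantage, so Rohan controls Vantage.
In Lumen, Rohan's side holds only 20%, not > 50%.
So before the transaction, Rohan does not control Lumen.
After the purchase, Rohan's direct stake in Lumen rises to 20% + 40% = 60%, and Farida's stake falls to 35%.
Rohan holds 60% of Lumen, so Rohan controls Lumen.
Rohan did not control Lumen before and does after, so the clause is triggered.

Yes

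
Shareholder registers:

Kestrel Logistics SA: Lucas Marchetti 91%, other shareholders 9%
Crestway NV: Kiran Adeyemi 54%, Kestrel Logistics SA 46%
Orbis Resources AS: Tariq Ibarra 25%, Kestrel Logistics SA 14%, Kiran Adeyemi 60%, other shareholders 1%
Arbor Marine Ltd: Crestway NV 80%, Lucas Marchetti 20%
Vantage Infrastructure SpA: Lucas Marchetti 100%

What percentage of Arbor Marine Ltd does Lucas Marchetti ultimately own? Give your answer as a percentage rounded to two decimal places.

53.49%

Lucas reaches Arbor along 2 paths.
Via Kestrel → Crestway: 91% × 46% × 80% = 33.488%.
Direct stake: 20% = 20%.
Total: 33.488% + 20% = 53.488%.
Rounded: 53.49%.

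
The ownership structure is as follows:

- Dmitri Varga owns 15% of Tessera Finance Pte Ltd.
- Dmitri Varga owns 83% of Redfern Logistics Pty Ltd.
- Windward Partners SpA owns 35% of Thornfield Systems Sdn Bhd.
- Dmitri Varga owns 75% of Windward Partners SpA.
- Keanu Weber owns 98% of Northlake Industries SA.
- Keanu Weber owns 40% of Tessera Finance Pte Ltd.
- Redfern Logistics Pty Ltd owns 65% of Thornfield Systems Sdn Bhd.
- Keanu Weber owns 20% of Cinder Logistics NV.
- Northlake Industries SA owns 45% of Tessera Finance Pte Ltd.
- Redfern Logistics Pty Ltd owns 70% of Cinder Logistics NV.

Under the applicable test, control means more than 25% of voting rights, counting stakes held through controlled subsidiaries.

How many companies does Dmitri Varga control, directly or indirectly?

Dmitri holds 83% of Redfern, so Dmitri controls Redfern.
Dmitri holds 75% of Windward, so Dmitri controls Windward.
Redfern and Windward together hold 65% + 35% = 100% of Thornfield, so Dmitri controls Thornfield.
Redfern holds 70% of Cinder, so Dmitri controls Cinder.
No other company's threshold is met.
Dmitri controls 4 companies.

4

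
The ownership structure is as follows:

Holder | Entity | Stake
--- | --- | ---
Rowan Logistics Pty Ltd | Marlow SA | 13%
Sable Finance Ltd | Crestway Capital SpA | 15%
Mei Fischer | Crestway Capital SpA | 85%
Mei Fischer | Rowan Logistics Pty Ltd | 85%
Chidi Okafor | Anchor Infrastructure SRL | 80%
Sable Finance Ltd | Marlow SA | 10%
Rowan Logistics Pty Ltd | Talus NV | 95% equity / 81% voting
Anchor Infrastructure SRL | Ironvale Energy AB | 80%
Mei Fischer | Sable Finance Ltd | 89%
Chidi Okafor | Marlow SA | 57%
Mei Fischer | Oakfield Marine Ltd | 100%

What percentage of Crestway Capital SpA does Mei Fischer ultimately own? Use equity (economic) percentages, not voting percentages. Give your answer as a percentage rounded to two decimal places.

98.35%

Mei reaches Crestway along 2 paths.
Direct stake: 85% = 85%.
Via Sable: 89% × 15% = 13.35%.
Total: 85% + 13.35% = 98.35%.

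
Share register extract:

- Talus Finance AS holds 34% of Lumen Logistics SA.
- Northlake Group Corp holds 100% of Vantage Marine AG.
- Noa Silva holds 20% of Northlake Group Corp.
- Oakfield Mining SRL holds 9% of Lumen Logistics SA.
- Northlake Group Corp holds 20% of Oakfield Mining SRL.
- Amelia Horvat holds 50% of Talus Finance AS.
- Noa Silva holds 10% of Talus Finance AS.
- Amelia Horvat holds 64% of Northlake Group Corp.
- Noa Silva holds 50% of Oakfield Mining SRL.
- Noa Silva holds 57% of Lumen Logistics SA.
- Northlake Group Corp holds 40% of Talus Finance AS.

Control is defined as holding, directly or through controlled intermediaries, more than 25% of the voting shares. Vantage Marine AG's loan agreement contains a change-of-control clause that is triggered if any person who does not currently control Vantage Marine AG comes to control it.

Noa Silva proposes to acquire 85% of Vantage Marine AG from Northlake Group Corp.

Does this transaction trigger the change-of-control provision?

Yes

The purchase adds only to Noa's holdings (Northlake's stake shrinks), so Noa is the only person who could newly come to control Vantage.
Noa holds 50% of Oakfield, so Noa controls Oakfield.
Oakfield and Noa together hold 9% + 57% = 66% of Lumen, so Noa controls Lumen.
Neither Noa nor any entity Noa controls holds any voting interest in Vantage.
So before the transaction, Noa does not control Vantage.
After the purchase, Noa holds 85% of Vantage directly, and Northlake's stake falls to 15%.
Noa holds 85% of Vantage, so Noa controls Vantage.
Noa did not control Vantage before and does after, so the clause is triggered.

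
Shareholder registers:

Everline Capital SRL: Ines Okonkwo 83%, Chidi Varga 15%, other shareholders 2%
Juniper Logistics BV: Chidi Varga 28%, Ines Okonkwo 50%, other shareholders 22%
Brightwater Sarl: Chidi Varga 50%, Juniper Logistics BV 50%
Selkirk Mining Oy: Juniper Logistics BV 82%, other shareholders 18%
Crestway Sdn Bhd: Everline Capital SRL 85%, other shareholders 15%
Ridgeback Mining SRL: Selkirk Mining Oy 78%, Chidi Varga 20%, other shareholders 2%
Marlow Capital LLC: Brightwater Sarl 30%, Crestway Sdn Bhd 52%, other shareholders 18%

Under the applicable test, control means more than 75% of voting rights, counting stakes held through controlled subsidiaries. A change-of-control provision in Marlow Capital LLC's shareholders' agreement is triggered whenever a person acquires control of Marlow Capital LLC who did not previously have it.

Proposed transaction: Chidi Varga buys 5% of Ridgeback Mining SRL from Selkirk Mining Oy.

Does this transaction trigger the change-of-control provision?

No

The purchase adds only to Chidi's holdings (Selkirk's stake shrinks), so Chidi is the only person who could newly come to control Marlow.
Chidi's largest direct stake is 50% in Brightwater, which does not meet the threshold, so Chidi controls no company.
Neither Chidi nor any entity Chidi controls holds any voting interest in Marlow.
So before the transaction, Chidi does not control Marlow.
After the purchase, Chidi's direct stake in Ridgeback rises to 20% + 5% = 25%, and Selkirk's stake falls to 73%.
Chidi's side now holds 25% of Ridgeback, not > 75%, so Chidi still does not control Ridgeback.
After the transaction, neither Chidi nor any entity Chidi controls holds a voting interest in Marlow, so Chidi still does not control it.
No new person acquires control, so the clause is not triggered.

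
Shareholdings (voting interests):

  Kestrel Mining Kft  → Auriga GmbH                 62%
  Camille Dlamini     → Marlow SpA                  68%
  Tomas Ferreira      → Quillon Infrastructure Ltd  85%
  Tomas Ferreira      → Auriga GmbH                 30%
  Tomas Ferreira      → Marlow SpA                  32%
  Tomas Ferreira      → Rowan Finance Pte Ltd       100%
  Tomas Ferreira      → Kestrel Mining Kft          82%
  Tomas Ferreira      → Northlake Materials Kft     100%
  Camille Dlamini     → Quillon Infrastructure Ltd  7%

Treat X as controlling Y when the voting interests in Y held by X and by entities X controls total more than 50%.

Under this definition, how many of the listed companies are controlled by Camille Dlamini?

1

Camille holds 68% of Marlow, so Camille controls Marlow.
No other company's threshold is met.
Camille controls 1 company.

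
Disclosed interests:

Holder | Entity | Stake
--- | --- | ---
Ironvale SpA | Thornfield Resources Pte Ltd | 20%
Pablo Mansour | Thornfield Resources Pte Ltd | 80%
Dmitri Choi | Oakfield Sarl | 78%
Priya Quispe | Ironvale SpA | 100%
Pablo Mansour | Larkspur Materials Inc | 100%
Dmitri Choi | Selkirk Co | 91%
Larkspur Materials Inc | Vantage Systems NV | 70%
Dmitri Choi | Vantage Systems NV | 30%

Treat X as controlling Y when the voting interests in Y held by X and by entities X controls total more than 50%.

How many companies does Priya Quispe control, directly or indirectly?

Priya holds 100% of Ironvale, so Priya controls Ironvale.
No other company's threshold is met.
Priya controls 1 company.

1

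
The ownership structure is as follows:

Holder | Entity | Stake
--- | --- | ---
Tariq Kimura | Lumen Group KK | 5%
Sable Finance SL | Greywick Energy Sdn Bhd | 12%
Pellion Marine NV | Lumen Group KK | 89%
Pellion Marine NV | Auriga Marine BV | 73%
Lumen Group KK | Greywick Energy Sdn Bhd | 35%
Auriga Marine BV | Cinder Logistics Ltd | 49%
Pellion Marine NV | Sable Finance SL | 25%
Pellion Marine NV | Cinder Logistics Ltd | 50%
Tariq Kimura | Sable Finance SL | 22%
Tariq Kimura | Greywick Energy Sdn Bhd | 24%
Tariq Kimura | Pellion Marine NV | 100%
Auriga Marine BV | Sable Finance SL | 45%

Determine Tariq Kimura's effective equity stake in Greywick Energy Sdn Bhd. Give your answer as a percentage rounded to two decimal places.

66.48%

Tariq reaches Greywick along 6 paths.
Via Pellion → Lumen: 100% × 89% × 35% = 31.15%.
Via Lumen: 5% × 35% = 1.75%.
Direct stake: 24% = 24%.
Via Pellion → Auriga → Sable: 100% × 73% × 45% × 12% = 3.942%.
Via Sable: 22% × 12% = 2.64%.
Via Pellion → Sable: 100% × 25% × 12% = 3%.
Total: 31.15% + 1.75% + 24% + 3.942% + 2.64% + 3% = 66.482%.
Rounded: 66.48%.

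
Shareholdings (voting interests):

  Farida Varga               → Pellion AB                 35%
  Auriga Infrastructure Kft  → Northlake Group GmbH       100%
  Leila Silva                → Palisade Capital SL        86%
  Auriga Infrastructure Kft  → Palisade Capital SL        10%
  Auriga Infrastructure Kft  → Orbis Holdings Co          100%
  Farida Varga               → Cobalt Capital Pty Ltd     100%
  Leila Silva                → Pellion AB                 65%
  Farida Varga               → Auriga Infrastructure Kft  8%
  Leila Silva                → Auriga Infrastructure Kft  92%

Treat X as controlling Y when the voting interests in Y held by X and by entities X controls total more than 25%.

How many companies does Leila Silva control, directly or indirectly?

Leila holds 65% of Pellion, so Leila controls Pellion.
Leila holds 92% of Auriga, so Leila controls Auriga.
Auriga holds 100% of Orbis, so Leila controls Orbis.
Auriga holds 100% of Northlake, so Leila controls Northlake.
Leila and Auriga together hold 86% + 10% = 96% of Palisade, so Leila controls Palisade.
No other company's threshold is met.
Leila controls 5 companies.

5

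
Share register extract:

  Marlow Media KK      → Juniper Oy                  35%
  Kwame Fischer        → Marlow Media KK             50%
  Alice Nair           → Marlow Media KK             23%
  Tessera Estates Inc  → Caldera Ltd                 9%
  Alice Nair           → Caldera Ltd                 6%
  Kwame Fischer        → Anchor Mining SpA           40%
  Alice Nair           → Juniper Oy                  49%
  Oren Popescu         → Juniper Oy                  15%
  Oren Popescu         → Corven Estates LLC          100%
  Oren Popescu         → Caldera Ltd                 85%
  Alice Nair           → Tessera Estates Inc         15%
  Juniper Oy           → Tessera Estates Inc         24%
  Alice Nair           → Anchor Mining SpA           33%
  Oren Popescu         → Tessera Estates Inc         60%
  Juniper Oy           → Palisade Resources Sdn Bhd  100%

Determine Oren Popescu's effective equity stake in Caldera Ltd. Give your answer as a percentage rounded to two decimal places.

90.72%

Oren reaches Caldera along 3 paths.
Direct stake: 85% = 85%.
Via Juniper → Tessera: 15% × 24% × 9% = 0.324%.
Via Tessera: 60% × 9% = 5.4%.
Total: 85% + 0.324% + 5.4% = 90.724%.
Rounded: 90.72%.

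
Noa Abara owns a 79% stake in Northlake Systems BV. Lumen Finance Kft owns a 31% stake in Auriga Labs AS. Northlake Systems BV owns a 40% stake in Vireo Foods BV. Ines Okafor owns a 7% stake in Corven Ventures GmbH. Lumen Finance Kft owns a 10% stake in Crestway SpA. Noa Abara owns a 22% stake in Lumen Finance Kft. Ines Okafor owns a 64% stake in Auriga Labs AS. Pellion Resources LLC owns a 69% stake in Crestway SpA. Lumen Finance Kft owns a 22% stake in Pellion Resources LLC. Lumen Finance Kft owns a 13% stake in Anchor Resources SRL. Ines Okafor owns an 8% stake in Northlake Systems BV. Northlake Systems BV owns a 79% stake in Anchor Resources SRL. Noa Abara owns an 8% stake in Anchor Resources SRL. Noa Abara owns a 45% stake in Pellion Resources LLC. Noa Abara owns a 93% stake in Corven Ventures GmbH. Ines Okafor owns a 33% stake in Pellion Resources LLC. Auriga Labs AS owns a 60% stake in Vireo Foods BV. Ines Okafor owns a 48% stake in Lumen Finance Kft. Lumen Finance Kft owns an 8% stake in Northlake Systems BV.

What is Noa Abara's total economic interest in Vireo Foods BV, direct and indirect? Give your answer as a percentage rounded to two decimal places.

Noa reaches Vireo along 3 paths.
Via Northlake: 79% × 40% = 31.6%.
Via Lumen → Northlake: 22% × 8% × 40% = 0.704%.
Via Lumen → Auriga: 22% × 31% × 60% = 4.092%.
Total: 31.6% + 0.704% + 4.092% = 36.396%.
Rounded: 36.40%.

36.40%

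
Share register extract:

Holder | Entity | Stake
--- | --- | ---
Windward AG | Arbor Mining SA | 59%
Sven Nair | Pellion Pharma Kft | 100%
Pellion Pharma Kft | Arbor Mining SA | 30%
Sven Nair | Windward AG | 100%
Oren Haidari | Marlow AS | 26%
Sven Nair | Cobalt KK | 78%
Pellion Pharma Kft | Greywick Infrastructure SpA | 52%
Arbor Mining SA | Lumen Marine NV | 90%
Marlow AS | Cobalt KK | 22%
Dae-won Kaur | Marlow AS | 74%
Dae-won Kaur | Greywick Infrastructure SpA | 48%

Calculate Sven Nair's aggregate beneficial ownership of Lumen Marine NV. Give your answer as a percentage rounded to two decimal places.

80.10%

Sven reaches Lumen along 2 paths.
Via Windward → Arbor: 100% × 59% × 90% = 53.1%.
Via Pellion → Arbor: 100% × 30% × 90% = 27%.
Total: 53.1% + 27% = 80.1%.
Rounded: 80.10%.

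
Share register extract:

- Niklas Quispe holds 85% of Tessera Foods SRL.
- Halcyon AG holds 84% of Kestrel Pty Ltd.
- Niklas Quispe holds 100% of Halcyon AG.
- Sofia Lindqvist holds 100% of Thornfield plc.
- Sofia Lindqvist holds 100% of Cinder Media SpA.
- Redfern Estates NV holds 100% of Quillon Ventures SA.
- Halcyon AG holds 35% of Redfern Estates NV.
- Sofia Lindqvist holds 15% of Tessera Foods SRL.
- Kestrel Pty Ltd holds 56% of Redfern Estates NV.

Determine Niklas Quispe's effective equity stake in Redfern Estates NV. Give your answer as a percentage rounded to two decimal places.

Niklas reaches Redfern along 2 paths.
Via Halcyon → Kestrel: 100% × 84% × 56% = 47.04%.
Via Halcyon: 100% × 35% = 35%.
Total: 47.04% + 35% = 82.04%.

82.04%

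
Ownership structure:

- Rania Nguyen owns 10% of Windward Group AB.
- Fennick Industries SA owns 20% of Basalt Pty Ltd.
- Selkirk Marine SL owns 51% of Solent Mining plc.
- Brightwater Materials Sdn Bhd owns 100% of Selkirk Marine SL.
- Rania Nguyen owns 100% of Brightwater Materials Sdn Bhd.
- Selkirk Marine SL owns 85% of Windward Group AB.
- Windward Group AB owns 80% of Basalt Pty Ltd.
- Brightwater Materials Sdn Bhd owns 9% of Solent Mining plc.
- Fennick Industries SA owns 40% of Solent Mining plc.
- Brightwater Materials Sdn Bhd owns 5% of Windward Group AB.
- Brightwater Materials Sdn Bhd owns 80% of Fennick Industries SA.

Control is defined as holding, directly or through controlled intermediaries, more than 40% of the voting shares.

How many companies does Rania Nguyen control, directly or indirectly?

Rania holds 100% of Brightwater, so Rania controls Brightwater.
Brightwater holds 100% of Selkirk, so Rania controls Selkirk.
Brightwater holds 80% of Fennick, so Rania controls Fennick.
Rania and Selkirk and Brightwater together hold 10% + 85% + 5% = 100% of Windward, so Rania controls Windward.
Brightwater and Selkirk and Fennick together hold 9% + 51% + 40% = 100% of Solent, so Rania controls Solent.
Fennick and Windward together hold 20% + 80% = 100% of Basalt, so Rania controls Basalt.
Rania controls 6 companies.

6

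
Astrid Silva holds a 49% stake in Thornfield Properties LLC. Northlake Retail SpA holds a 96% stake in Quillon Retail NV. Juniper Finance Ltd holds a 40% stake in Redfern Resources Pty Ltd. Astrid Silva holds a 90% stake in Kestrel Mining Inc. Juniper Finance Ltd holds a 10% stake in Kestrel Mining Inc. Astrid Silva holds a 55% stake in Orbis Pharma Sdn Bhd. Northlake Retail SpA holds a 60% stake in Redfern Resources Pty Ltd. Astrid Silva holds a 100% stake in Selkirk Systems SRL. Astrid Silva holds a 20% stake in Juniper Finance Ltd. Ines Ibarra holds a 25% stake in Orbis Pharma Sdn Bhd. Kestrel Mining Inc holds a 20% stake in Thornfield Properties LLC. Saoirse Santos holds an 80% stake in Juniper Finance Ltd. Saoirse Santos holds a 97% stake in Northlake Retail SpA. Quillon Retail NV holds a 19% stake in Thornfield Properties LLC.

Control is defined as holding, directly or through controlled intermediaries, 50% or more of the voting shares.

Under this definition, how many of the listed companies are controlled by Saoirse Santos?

4

Saoirse holds 97% of Northlake, so Saoirse controls Northlake.
Saoirse holds 80% of Juniper, so Saoirse controls Juniper.
Northlake and Juniper together hold 60% + 40% = 100% of Redfern, so Saoirse controls Redfern.
Northlake holds 96% of Quillon, so Saoirse controls Quillon.
No other company's threshold is met.
Saoirse controls 4 companies.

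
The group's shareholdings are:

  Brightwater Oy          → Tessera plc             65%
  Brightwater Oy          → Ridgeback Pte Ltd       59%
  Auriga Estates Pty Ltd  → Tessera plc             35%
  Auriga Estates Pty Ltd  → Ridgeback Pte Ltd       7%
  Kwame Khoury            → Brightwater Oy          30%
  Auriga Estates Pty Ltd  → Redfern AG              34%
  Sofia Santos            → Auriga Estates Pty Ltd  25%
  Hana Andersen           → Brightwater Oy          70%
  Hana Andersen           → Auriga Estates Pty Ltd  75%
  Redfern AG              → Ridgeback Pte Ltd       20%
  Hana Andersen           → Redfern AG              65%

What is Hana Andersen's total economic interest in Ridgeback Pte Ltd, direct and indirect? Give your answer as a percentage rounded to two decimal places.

Hana reaches Ridgeback along 4 paths.
Via Brightwater: 70% × 59% = 41.3%.
Via Auriga → Redfern: 75% × 34% × 20% = 5.1%.
Via Redfern: 65% × 20% = 13%.
Via Auriga: 75% × 7% = 5.25%.
Total: 41.3% + 5.1% + 13% + 5.25% = 64.65%.

64.65%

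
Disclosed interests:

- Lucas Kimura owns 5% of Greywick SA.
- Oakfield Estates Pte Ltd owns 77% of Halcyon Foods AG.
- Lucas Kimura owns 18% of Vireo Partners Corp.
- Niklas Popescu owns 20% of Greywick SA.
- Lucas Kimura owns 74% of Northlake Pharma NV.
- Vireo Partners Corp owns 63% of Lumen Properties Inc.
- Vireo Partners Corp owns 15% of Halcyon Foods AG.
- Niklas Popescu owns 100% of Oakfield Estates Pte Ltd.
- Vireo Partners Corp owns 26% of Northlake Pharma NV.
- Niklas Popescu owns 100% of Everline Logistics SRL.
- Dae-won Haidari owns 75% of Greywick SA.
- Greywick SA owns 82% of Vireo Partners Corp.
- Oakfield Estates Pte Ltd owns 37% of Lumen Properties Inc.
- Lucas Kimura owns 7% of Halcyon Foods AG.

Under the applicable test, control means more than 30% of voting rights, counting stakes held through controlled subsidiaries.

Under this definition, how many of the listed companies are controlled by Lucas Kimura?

Lucas holds 74% of Northlake, so Lucas controls Northlake.
No other company's threshold is met.
Lucas controls 1 company.

1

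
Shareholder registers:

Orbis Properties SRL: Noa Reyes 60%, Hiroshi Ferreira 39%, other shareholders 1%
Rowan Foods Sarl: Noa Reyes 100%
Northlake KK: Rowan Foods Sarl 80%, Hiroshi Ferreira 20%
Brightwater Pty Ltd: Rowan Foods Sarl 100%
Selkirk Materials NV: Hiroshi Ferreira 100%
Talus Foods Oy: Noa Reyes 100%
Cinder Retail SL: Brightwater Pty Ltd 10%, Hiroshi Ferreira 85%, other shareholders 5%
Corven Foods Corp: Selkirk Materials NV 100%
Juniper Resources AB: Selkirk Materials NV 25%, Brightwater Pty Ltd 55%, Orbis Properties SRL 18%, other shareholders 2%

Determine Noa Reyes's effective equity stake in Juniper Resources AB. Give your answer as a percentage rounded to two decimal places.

65.80%

Noa reaches Juniper along 2 paths.
Via Rowan → Brightwater: 100% × 100% × 55% = 55%.
Via Orbis: 60% × 18% = 10.8%.
Total: 55% + 10.8% = 65.8%.
Rounded: 65.80%.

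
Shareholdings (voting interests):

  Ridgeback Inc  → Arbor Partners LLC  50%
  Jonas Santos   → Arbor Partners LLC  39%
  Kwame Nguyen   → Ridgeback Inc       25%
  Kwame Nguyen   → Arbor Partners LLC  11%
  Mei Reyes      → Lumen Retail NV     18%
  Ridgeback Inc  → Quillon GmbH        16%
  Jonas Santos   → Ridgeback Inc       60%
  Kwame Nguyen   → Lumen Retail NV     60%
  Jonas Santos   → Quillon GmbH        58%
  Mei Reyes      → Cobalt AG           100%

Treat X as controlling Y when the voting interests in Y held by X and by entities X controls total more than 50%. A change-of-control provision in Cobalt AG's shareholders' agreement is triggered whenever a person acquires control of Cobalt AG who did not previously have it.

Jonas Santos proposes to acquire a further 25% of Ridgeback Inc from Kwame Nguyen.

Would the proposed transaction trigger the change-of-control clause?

The purchase adds only to Jonas's holdings (Kwame's stake shrinks), so Jonas is the only person who could newly come to control Cobalt.
Jonas holds 60% of Ridgeback, so Jonas controls Ridgeback.
Jonas and Ridgeback together hold 58% + 16% = 74% of Quillon, so Jonas controls Quillon.
Ridgeback and Jonas together hold 50% + 39% = 89% of Arbor, so Jonas controls Arbor.
Neither Jonas nor any entity Jonas controls holds any voting interest in Cobalt.
So before the transaction, Jonas does not control Cobalt.
After the purchase, Jonas's direct stake in Ridgeback rises to 60% + 25% = 85%, and Kwame's stake falls to 0%.
Jonas holds 85% of Ridgeback, so Jonas controls Ridgeback.
After the transaction, neither Jonas nor any entity Jonas controls holds a voting interest in Cobalt, so Jonas still does not control it.
No new person acquires control, so the clause is not triggered.

No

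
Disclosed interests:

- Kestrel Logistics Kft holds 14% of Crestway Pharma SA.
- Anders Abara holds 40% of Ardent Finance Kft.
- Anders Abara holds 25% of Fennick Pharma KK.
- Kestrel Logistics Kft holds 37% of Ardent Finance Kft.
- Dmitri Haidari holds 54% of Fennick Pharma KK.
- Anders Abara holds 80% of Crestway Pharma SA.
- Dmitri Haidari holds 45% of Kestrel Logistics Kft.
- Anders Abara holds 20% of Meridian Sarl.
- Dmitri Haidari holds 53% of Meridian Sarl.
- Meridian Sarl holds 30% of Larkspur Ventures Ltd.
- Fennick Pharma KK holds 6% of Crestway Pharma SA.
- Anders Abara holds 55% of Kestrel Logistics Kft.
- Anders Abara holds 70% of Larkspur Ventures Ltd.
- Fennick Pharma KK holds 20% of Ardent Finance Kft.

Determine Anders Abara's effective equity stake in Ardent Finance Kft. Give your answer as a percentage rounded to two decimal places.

65.35%

Anders reaches Ardent along 3 paths.
Direct stake: 40% = 40%.
Via Kestrel: 55% × 37% = 20.35%.
Via Fennick: 25% × 20% = 5%.
Total: 40% + 20.35% + 5% = 65.35%.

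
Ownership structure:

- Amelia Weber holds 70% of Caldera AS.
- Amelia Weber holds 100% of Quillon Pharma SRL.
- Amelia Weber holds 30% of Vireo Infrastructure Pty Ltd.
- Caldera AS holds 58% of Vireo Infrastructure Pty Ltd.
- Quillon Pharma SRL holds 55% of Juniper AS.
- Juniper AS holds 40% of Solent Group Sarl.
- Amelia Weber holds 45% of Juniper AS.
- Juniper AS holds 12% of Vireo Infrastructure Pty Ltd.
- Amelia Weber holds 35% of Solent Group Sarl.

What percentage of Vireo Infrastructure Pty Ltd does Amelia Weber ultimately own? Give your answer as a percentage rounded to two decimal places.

82.60%

Amelia reaches Vireo along 4 paths.
Direct stake: 30% = 30%.
Via Juniper: 45% × 12% = 5.4%.
Via Quillon → Juniper: 100% × 55% × 12% = 6.6%.
Via Caldera: 70% × 58% = 40.6%.
Total: 30% + 5.4% + 6.6% + 40.6% = 82.6%.
Rounded: 82.60%.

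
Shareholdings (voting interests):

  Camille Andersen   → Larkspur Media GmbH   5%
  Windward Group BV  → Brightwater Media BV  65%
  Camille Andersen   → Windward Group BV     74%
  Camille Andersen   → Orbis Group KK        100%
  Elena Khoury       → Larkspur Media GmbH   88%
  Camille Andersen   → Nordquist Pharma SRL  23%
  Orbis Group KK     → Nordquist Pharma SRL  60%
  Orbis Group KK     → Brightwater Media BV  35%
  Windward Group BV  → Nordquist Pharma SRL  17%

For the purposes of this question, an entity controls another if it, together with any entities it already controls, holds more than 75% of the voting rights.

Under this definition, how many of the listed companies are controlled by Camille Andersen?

2

Camille holds 100% of Orbis, so Camille controls Orbis.
Orbis and Camille together hold 60% + 23% = 83% of Nordquist, so Camille controls Nordquist.
No other company's threshold is met.
Camille controls 2 companies.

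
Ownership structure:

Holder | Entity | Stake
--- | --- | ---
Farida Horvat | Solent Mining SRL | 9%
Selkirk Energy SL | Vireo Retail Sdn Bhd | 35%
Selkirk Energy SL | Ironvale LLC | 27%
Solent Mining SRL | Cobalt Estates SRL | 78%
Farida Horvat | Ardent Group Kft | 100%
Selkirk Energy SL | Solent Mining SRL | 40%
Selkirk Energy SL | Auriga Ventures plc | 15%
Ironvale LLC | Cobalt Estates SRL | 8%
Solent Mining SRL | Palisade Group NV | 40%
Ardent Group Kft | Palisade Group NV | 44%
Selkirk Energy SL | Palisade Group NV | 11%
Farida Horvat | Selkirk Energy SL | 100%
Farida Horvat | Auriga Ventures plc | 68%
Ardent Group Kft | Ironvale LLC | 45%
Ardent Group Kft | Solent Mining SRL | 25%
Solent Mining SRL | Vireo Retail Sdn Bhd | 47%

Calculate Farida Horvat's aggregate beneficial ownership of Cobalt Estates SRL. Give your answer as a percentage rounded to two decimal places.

63.48%

Farida reaches Cobalt along 5 paths.
Via Ardent → Solent: 100% × 25% × 78% = 19.5%.
Via Selkirk → Solent: 100% × 40% × 78% = 31.2%.
Via Solent: 9% × 78% = 7.02%.
Via Selkirk → Ironvale: 100% × 27% × 8% = 2.16%.
Via Ardent → Ironvale: 100% × 45% × 8% = 3.6%.
Total: 19.5% + 31.2% + 7.02% + 2.16% + 3.6% = 63.48%.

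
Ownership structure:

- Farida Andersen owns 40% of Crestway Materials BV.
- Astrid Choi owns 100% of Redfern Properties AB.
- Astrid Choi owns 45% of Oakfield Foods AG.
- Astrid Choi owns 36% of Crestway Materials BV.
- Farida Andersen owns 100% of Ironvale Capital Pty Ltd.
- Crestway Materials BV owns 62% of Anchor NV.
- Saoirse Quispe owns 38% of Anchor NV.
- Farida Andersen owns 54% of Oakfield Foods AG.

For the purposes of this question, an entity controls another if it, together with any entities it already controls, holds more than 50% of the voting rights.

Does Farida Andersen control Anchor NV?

Farida holds 54% of Oakfield, so Farida controls Oakfield.
Farida holds 100% of Ironvale, so Farida controls Ironvale.
Neither Farida nor any entity Farida controls holds any voting interest in Anchor.
So Farida does not control Anchor.

No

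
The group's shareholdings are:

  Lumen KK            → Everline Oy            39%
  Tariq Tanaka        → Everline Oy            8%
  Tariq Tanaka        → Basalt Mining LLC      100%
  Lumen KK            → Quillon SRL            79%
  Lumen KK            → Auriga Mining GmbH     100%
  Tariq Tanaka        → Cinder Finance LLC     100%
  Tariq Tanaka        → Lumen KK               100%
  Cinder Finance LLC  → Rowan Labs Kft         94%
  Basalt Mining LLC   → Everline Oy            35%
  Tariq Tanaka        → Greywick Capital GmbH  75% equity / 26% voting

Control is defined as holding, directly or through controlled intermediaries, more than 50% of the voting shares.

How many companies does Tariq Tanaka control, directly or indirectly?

Tariq holds 100% of Cinder, so Tariq controls Cinder.
Tariq holds 100% of Lumen, so Tariq controls Lumen.
Cinder holds 94% of Rowan, so Tariq controls Rowan.
Tariq holds 100% of Basalt, so Tariq controls Basalt.
Lumen holds 79% of Quillon, so Tariq controls Quillon.
Lumen holds 100% of Auriga, so Tariq controls Auriga.
Basalt and Lumen and Tariq together hold 35% + 39% + 8% = 82% of Everline, so Tariq controls Everline.
No other company's threshold is met.
Tariq controls 7 companies.

7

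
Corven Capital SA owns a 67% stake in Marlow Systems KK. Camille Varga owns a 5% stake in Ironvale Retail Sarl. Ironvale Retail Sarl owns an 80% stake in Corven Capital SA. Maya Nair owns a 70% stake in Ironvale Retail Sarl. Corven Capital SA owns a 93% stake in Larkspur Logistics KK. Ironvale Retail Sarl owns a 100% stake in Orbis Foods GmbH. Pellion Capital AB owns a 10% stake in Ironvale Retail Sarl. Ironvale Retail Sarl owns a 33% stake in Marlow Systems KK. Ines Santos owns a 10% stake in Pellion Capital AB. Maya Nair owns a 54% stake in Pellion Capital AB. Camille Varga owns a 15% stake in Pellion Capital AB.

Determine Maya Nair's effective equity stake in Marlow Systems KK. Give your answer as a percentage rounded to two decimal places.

Maya reaches Marlow along 4 paths.
Via Ironvale: 70% × 33% = 23.1%.
Via Pellion → Ironvale: 54% × 10% × 33% = 1.782%.
Via Ironvale → Corven: 70% × 80% × 67% = 37.52%.
Via Pellion → Ironvale → Corven: 54% × 10% × 80% × 67% = 2.8944%.
Total: 23.1% + 1.782% + 37.52% + 2.8944% = 65.2964%.
Rounded: 65.30%.

65.30%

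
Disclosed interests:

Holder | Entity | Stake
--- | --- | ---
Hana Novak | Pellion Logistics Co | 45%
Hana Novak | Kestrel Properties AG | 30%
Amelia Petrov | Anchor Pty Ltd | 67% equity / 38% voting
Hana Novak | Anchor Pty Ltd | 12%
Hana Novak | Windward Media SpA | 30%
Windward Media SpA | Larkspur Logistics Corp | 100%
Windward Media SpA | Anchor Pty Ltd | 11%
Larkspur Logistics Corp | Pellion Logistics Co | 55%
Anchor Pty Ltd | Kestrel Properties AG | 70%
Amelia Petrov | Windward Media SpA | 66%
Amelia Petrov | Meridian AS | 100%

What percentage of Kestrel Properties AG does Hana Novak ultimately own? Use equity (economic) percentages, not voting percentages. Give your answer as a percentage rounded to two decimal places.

40.71%

Hana reaches Kestrel along 3 paths.
Via Windward → Anchor: 30% × 11% × 70% = 2.31%.
Via Anchor: 12% × 70% = 8.4%.
Direct stake: 30% = 30%.
Total: 2.31% + 8.4% + 30% = 40.71%.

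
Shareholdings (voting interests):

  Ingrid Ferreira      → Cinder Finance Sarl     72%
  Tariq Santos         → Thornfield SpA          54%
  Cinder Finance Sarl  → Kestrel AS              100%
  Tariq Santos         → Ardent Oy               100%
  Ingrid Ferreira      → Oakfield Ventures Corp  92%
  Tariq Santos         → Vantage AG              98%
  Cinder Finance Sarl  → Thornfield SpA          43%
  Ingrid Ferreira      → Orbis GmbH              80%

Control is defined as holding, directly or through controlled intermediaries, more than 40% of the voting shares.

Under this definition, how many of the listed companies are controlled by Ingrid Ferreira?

5

Ingrid holds 72% of Cinder, so Ingrid controls Cinder.
Ingrid holds 92% of Oakfield, so Ingrid controls Oakfield.
Ingrid holds 80% of Orbis, so Ingrid controls Orbis.
Cinder holds 43% of Thornfield, so Ingrid controls Thornfield.
Cinder holds 100% of Kestrel, so Ingrid controls Kestrel.
No other company's threshold is met.
Ingrid controls 5 companies.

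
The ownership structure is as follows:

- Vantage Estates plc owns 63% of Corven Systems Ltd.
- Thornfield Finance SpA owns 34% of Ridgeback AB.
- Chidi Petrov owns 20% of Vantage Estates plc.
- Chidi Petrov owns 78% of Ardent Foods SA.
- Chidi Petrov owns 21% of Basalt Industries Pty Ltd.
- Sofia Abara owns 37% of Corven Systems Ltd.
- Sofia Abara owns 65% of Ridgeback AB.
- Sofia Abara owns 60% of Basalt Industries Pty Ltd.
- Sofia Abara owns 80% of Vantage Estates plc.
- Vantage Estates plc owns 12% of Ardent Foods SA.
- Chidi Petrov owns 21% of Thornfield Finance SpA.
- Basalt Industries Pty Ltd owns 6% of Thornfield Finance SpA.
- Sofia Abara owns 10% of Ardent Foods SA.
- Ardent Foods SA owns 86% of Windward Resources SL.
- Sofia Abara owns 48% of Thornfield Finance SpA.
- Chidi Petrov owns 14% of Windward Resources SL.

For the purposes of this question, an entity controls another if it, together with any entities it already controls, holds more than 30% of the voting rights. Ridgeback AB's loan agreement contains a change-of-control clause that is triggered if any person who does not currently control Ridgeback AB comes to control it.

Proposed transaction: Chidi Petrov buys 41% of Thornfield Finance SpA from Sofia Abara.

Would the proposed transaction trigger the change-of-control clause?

The purchase adds only to Chidi's holdings (Sofia's stake shrinks), so Chidi is the only person who could newly come to control Ridgeback.
Chidi holds 78% of Ardent, so Chidi controls Ardent.
Ardent and Chidi together hold 86% + 14% = 100% of Windward, so Chidi controls Windward.
Neither Chidi nor any entity Chidi controls holds any voting interest in Ridgeback.
So before the transaction, Chidi does not control Ridgeback.
After the purchase, Chidi's direct stake in Thornfield rises to 21% + 41% = 62%, and Sofia's stake falls to 7%.
Chidi holds 62% of Thornfield, so Chidi controls Thornfield.
Thornfield holds 34% of Ridgeback, so Chidi controls Ridgeback.
Chidi did not control Ridgeback before and does after, so the clause is triggered.

Yes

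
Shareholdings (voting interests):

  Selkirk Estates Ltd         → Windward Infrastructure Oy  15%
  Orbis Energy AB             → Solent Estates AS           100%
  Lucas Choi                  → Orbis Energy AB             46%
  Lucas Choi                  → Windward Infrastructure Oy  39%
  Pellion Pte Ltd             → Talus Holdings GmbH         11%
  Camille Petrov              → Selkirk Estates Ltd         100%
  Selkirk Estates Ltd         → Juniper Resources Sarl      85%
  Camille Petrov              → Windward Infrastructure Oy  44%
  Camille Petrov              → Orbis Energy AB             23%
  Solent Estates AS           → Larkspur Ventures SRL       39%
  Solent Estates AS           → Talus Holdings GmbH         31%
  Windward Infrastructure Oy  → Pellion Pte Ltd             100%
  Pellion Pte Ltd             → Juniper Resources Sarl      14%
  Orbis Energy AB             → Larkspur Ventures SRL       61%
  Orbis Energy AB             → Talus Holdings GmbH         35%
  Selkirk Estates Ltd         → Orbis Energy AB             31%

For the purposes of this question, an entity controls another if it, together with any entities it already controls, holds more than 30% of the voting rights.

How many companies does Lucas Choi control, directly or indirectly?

Lucas holds 46% of Orbis, so Lucas controls Orbis.
Lucas holds 39% of Windward, so Lucas controls Windward.
Orbis holds 100% of Solent, so Lucas controls Solent.
Solent and Orbis together hold 39% + 61% = 100% of Larkspur, so Lucas controls Larkspur.
Windward holds 100% of Pellion, so Lucas controls Pellion.
Orbis and Solent and Pellion together hold 35% + 31% + 11% = 77% of Talus, so Lucas controls Talus.
No other company's threshold is met.
Lucas controls 6 companies.

6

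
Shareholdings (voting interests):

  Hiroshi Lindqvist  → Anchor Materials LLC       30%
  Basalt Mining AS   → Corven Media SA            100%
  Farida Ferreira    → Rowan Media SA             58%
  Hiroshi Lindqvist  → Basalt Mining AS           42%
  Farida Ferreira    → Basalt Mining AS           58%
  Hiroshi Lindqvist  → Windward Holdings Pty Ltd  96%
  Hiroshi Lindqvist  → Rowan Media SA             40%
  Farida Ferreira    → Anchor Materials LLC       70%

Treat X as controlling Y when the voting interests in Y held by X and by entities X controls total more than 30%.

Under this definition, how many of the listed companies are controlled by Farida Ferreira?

Farida holds 70% of Anchor, so Farida controls Anchor.
Farida holds 58% of Basalt, so Farida controls Basalt.
Basalt holds 100% of Corven, so Farida controls Corven.
Farida holds 58% of Rowan, so Farida controls Rowan.
No other company's threshold is met.
Farida controls 4 companies.

4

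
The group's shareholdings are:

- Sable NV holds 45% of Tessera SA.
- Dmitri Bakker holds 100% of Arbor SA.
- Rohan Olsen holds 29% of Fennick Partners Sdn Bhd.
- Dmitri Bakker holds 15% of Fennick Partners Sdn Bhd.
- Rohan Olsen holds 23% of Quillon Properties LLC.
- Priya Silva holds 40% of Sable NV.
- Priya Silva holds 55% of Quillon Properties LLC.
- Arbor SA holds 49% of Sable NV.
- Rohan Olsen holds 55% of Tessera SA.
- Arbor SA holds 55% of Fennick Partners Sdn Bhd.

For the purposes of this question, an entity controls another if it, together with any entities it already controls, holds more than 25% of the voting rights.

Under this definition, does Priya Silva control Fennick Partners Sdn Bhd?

No

Priya holds 55% of Quillon, so Priya controls Quillon.
Priya holds 40% of Sable, so Priya controls Sable.
Sable holds 45% of Tessera, so Priya controls Tessera.
Neither Priya nor any entity Priya controls holds any voting interest in Fennick.
So Priya does not control Fennick.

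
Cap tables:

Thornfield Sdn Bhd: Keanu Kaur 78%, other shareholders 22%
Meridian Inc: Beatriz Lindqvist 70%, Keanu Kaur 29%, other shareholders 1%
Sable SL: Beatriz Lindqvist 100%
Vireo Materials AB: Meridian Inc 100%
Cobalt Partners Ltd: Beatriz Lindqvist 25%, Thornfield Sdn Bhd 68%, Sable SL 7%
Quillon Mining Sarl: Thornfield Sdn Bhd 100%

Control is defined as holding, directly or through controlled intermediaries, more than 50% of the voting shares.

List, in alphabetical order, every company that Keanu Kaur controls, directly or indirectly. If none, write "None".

Keanu holds 78% of Thornfield, so Keanu controls Thornfield.
Thornfield holds 68% of Cobalt, so Keanu controls Cobalt.
Thornfield holds 100% of Quillon, so Keanu controls Quillon.
No other company's threshold is met.

Cobalt Partners Ltd, Quillon Mining Sarl, Thornfield Sdn Bhd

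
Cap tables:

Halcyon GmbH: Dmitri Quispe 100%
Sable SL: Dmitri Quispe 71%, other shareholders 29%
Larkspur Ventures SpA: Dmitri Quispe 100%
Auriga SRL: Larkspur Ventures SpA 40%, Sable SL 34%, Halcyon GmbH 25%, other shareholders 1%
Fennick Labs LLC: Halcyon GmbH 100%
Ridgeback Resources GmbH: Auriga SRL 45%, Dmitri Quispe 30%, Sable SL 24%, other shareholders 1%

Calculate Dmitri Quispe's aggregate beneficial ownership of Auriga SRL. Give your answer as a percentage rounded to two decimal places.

Dmitri reaches Auriga along 3 paths.
Via Larkspur: 100% × 40% = 40%.
Via Sable: 71% × 34% = 24.14%.
Via Halcyon: 100% × 25% = 25%.
Total: 40% + 24.14% + 25% = 89.14%.

89.14%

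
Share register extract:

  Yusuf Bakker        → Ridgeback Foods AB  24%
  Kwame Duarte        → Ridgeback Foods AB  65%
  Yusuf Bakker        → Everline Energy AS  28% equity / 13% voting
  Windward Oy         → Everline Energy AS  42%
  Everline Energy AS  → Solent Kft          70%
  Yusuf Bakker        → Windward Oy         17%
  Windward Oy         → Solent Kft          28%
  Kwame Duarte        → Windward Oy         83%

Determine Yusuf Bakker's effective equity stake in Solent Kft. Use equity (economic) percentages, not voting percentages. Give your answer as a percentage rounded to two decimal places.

Yusuf reaches Solent along 3 paths.
Via Everline: 28% × 70% = 19.6%.
Via Windward → Everline: 17% × 42% × 70% = 4.998%.
Via Windward: 17% × 28% = 4.76%.
Total: 19.6% + 4.998% + 4.76% = 29.358%.
Rounded: 29.36%.

29.36%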